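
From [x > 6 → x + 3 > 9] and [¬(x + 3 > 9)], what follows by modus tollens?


Modus tollens: from (P → Q) and ¬Q, infer ¬P.
Q = 'x + 3 > 9' is denied; since P → Q, P must also fail.

Not (x > 6).


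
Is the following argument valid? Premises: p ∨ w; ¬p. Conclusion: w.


This matches the form of disjunctive syllogism: the conclusion follows in every model of the premises.

Valid.


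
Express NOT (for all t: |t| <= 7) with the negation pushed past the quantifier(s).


¬(for all x: φ) = there exists x: ¬φ, and ¬(there exists x: φ) = for all x: ¬φ.
Apply to the universal statement.

there exists t: NOT(|t| <= 7)


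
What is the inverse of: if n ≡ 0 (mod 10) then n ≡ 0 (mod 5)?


The inverse of (P → Q) is (¬P → ¬Q). It is equivalent to the converse, not to the original.
Here P = 'n ≡ 0 (mod 10)' and Q = 'n ≡ 0 (mod 5)'.

If not (n ≡ 0 (mod 10)), then not (n ≡ 0 (mod 5)).


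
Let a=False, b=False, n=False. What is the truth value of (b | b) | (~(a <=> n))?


Substitute a=False, b=False, n=False:
b | b = False | False = False
a <=> n = False <=> False = True
~(a <=> n) = False
(b | b) | (~(a <=> n)) = False | False = False

False


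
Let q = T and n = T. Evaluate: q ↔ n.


Biconditional is true when both operands have the same truth value.
Substitute: q=T, n=T.
T ↔ T evaluates to T.

T


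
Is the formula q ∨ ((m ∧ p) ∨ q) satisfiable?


Search for a satisfying assignment over {m, p, q}.
Try m=T, p=T, q=F: the formula evaluates to T.
A satisfying assignment exists.

Satisfiable.


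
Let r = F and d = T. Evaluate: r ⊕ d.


Exclusive or is true when exactly one operand is true.
Substitute: r=F, d=T.
F ⊕ T evaluates to T.

T


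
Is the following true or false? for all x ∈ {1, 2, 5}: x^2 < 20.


Evaluate the predicate on each element: 1:T, 2:T, 5:F.
Counterexample x = 5 fails the predicate.

F


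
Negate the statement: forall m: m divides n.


¬(forall x: φ) = exists x: ¬φ, and ¬(exists x: φ) = forall x: ¬φ.
Apply to the universal statement.

exists m: ~(m divides n)


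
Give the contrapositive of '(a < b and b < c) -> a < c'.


The contrapositive of (P → Q) is (¬Q → ¬P); it is logically equivalent to the original.
Here P = '(a < b and b < c)' and Q = 'a < c'.

If not (a < c), then not ((a < b and b < c)).


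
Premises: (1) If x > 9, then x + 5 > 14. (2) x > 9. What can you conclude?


Modus ponens: from (P → Q) and P, infer Q.
P = 'x > 9' is asserted, and P → Q holds, so Q follows.

x + 5 > 14.


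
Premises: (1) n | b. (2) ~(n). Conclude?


Disjunctive syllogism: from (P ∨ Q) and ¬P, infer Q.
One disjunct, 'n', is ruled out; the other must hold.

b


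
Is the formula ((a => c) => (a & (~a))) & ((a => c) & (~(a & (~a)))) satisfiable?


Check all 4 assignments over {a, c}:
a | c | φ
---------
False | False | False
True | False | False
False | True | False
True | True | False
No assignment makes the formula true.

Unsatisfiable.


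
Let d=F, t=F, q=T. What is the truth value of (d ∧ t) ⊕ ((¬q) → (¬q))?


Substitute d=F, t=F, q=T:
d ∧ t = F ∧ F = F
¬q = F
¬q = F
(¬q) → (¬q) = F → F = T
(d ∧ t) ⊕ ((¬q) → (¬q)) = F ⊕ T = T

T


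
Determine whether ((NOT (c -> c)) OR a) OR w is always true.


Build the truth table over {a, c, w}:
a | c | w | φ
-------------
F | F | F | F
T | F | F | T
F | T | F | F
T | T | F | T
F | F | T | T
T | F | T | T
F | T | T | T
T | T | T | T
Counterexample at row 1: with a=F, c=F, w=F, the formula is F.

No, it is not a tautology.


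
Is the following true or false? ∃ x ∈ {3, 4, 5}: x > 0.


Evaluate the predicate on each element: 3:T, 4:T, 5:T.
Witness x = 3 satisfies the predicate.

T


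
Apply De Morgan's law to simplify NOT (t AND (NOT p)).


De Morgan: the negation of a conjunction is the disjunction of the negations.
Distribute NOT across AND, flipping it to OR, and negate each literal.

(NOT t) OR p


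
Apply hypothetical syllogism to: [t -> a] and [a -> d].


Hypothetical syllogism: from (P → Q) and (Q → R), infer (P → R).
Chain the two implications through the shared middle term 'a'.

t -> d


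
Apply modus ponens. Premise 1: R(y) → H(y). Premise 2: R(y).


Modus ponens: from (P → Q) and P, infer Q.
P = 'R(y)' is asserted, and P → Q holds, so Q follows.

H(y).


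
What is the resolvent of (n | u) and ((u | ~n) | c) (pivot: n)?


The clauses contain complementary literals n and ~n.
Resolution eliminates this pair and disjoins the remaining literals (merging duplicates).

(u | c)


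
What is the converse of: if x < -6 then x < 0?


The converse of (P → Q) is (Q → P). It is not in general equivalent to the original.
Here P = 'x < -6' and Q = 'x < 0'.

If x < 0, then x < -6.


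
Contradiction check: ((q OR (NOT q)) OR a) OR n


Truth table over {a, n, q}:
a | n | q | φ
-------------
F | F | F | T
T | F | F | T
F | T | F | T
T | T | F | T
F | F | T | T
T | F | T | T
F | T | T | T
T | T | T | T
Satisfying assignment at row 1: a=F, n=F, q=F gives T.

No, it is not a contradiction.


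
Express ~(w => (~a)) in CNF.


Step 1: Rewrite w → (¬a) as ¬w ∨ (¬a).
Step 2: Negate: ¬(¬w ∨ (¬a)) = w ∧ ¬(¬a) (De Morgan + double negation).
Step 3: Eliminate any double negations (¬¬X = X).

w & a


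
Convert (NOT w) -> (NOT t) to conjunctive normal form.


Step 1: Rewrite (¬w) → (¬t) as ¬(¬w) ∨ (¬t).
Step 2: Eliminate any double negations (¬¬X = X).

w OR (NOT t)


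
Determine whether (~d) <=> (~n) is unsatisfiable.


Truth table over {d, n}:
d | n | φ
---------
False | False | True
True | False | False
False | True | False
True | True | True
Satisfying assignment at row 1: d=False, n=False gives True.

No, it is not a contradiction.


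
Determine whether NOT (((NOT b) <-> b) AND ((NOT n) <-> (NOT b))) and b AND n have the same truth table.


Compare truth tables:
b | n | φ | ψ
-------------
F | F | T | F
T | F | T | F
F | T | T | F
T | T | T | T
They differ at row 1 (b=F, n=F): φ=T but ψ=F.

No, they are not logically equivalent.


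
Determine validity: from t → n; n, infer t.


This is affirming the consequent (fallacy). There exist truth assignments where the premises are all true but the conclusion is false.

Invalid.


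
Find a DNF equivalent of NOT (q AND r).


Step 1: Apply De Morgan: ¬(q ∧ r) = ¬q ∨ ¬r.

(NOT q) OR (NOT r)


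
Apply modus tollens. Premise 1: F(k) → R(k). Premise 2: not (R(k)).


Modus tollens: from (P → Q) and ¬Q, infer ¬P.
Q = 'R(k)' is denied; since P → Q, P must also fail.

Not (F(k)).


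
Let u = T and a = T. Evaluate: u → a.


Implication is false only when antecedent is true and consequent is false.
Substitute: u=T, a=T.
T → T evaluates to T.

T


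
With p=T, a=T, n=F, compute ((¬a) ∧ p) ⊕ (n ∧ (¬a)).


Substitute p=T, a=T, n=F:
¬a = F
(¬a) ∧ p = F ∧ T = F
¬a = F
n ∧ (¬a) = F ∧ F = F
((¬a) ∧ p) ⊕ (n ∧ (¬a)) = F ⊕ F = F

F


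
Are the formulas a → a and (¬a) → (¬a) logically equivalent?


Compare truth tables:
a | φ | ψ
---------
F | T | T
T | T | T
The columns φ and ψ agree on every row.

Yes, they are logically equivalent.


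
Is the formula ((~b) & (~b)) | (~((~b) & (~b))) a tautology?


Build the truth table over {b}:
b | φ
-----
False | True
True | True
Every row evaluates to true.

Yes, it is a tautology.


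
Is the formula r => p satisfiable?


Search for a satisfying assignment over {p, r}.
Try p=False, r=False: the formula evaluates to True.
A satisfying assignment exists.

Satisfiable.


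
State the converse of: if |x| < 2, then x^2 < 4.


The converse of (P → Q) is (Q → P). It is not in general equivalent to the original.
Here P = '|x| < 2' and Q = 'x^2 < 4'.

If x^2 < 4, then |x| < 2.


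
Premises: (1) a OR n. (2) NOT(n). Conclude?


Disjunctive syllogism: from (P ∨ Q) and ¬P, infer Q.
One disjunct, 'n', is ruled out; the other must hold.

a


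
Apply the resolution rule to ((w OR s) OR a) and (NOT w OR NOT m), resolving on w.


The clauses contain complementary literals w and NOTw.
Resolution eliminates this pair and disjoins the remaining literals (merging duplicates).

((a OR s) OR NOT m)


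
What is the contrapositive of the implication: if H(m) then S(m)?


The contrapositive of (P → Q) is (¬Q → ¬P); it is logically equivalent to the original.
Here P = 'H(m)' and Q = 'S(m)'.

If not (S(m)), then not (H(m)).


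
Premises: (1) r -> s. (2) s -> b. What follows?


Hypothetical syllogism: from (P → Q) and (Q → R), infer (P → R).
Chain the two implications through the shared middle term 's'.

r -> b


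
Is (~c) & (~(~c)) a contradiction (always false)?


Truth table over {c}:
c | φ
-----
False | False
True | False
Every row is false.

Yes, it is a contradiction.


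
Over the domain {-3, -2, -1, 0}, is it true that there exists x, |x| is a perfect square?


Evaluate the predicate on each element: -3:F, -2:F, -1:T, 0:T.
Witness x = -1 satisfies the predicate.

T


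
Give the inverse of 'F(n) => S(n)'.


The inverse of (P → Q) is (¬P → ¬Q). It is equivalent to the converse, not to the original.
Here P = 'F(n)' and Q = 'S(n)'.

If not (F(n)), then not (S(n)).


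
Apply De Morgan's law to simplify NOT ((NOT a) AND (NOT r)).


De Morgan: the negation of a conjunction is the disjunction of the negations.
Distribute NOT across AND, flipping it to OR, and negate each literal.

a OR r


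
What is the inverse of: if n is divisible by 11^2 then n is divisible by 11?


The inverse of (P → Q) is (¬P → ¬Q). It is equivalent to the converse, not to the original.
Here P = 'n is divisible by 11^2' and Q = 'n is divisible by 11'.

If not (n is divisible by 11^2), then not (n is divisible by 11).


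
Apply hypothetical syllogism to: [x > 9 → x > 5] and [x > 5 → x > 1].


Hypothetical syllogism: from (P → Q) and (Q → R), infer (P → R).
Chain the two implications through the shared middle term 'x > 5'.

x > 9 → x > 1


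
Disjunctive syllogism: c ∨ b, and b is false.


Disjunctive syllogism: from (P ∨ Q) and ¬P, infer Q.
One disjunct, 'b', is ruled out; the other must hold.

c


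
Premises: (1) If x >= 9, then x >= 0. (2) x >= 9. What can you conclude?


Modus ponens: from (P → Q) and P, infer Q.
P = 'x >= 9' is asserted, and P → Q holds, so Q follows.

x >= 0.


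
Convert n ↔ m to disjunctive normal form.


Step 1: n ↔ m is true exactly when both agree: (n ∧ m) ∨ (¬n ∧ ¬m).

(n ∧ m) ∨ ((¬n) ∧ (¬m))


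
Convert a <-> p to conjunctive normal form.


Step 1: Rewrite a ↔ p as (a → p) ∧ (p → a).
Step 2: Rewrite each implication as a disjunction.

((NOT a) OR p) AND ((NOT p) OR a)


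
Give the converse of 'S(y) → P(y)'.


The converse of (P → Q) is (Q → P). It is not in general equivalent to the original.
Here P = 'S(y)' and Q = 'P(y)'.

If P(y), then S(y).


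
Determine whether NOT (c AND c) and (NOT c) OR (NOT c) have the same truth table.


Compare truth tables:
c | φ | ψ
---------
F | T | T
T | F | F
The columns φ and ψ agree on every row.

Yes, they are logically equivalent.


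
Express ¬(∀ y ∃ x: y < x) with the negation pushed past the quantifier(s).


Negation flips each quantifier (∀↔∃) and negates the inner predicate.
¬(∀ y ∃ x: φ) = ∃ y ∀ x: ¬φ.

∃ y ∀ x: ¬(y < x)


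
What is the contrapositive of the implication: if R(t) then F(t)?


The contrapositive of (P → Q) is (¬Q → ¬P); it is logically equivalent to the original.
Here P = 'R(t)' and Q = 'F(t)'.

If not (F(t)), then not (R(t)).


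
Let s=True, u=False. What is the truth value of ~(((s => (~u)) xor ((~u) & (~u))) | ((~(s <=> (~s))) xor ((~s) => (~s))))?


Substitute s=True, u=False:
… (earlier sub-steps elided)
(s => (~u)) xor ((~u) & (~u)) = True xor True = False
~s = False
s <=> (~s) = True <=> False = False
~(s <=> (~s)) = True
~s = False
~s = False
(~s) => (~s) = False => False = True
(~(s <=> (~s))) xor ((~s) => (~s)) = True xor True = False
((s => (~u)) xor ((~u) & (~u))) | ((~(s <=> (~s))) xor ((~s) => (~s))) = False | False = False
~(((s => (~u)) xor ((~u) & (~u))) | ((~(s <=> (~s))) xor ((~s) => (~s)))) = True

True


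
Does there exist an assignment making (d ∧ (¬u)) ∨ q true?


Search for a satisfying assignment over {d, q, u}.
Try d=T, q=F, u=F: the formula evaluates to T.
A satisfying assignment exists.

Satisfiable.


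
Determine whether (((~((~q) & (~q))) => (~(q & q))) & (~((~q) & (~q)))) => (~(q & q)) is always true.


Build the truth table over {q}:
q | φ
-----
False | True
True | True
Every row evaluates to true.

Yes, it is a tautology.


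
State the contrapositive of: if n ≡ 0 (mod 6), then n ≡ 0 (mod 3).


The contrapositive of (P → Q) is (¬Q → ¬P); it is logically equivalent to the original.
Here P = 'n ≡ 0 (mod 6)' and Q = 'n ≡ 0 (mod 3)'.

If not (n ≡ 0 (mod 3)), then not (n ≡ 0 (mod 6)).


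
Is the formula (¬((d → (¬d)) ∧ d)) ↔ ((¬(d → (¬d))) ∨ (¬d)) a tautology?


Build the truth table over {d}:
d | φ
-----
F | T
T | T
Every row evaluates to true.

Yes, it is a tautology.


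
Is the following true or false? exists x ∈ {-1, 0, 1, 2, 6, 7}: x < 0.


Evaluate the predicate on each element: -1:True, 0:False, 1:False, 2:False, 6:False, 7:False.
Witness x = -1 satisfies the predicate.

True


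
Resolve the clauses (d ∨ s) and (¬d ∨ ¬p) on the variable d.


The clauses contain complementary literals d and ¬d.
Resolution eliminates this pair and disjoins the remaining literals (merging duplicates).

(s ∨ ¬p)


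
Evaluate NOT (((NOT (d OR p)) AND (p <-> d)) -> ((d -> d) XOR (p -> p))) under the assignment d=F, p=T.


Substitute d=F, p=T:
d OR p = F OR T = T
NOT (d OR p) = F
p <-> d = T <-> F = F
(NOT (d OR p)) AND (p <-> d) = F AND F = F
d -> d = F -> F = T
p -> p = T -> T = T
(d -> d) XOR (p -> p) = T XOR T = F
((NOT (d OR p)) AND (p <-> d)) -> ((d -> d) XOR (p -> p)) = F -> F = T
NOT (((NOT (d OR p)) AND (p <-> d)) -> ((d -> d) XOR (p -> p))) = F

F


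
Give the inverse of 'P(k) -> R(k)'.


The inverse of (P → Q) is (¬P → ¬Q). It is equivalent to the converse, not to the original.
Here P = 'P(k)' and Q = 'R(k)'.

If not (P(k)), then not (R(k)).


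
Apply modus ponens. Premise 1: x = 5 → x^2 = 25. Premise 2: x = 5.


Modus ponens: from (P → Q) and P, infer Q.
P = 'x = 5' is asserted, and P → Q holds, so Q follows.

x^2 = 25.


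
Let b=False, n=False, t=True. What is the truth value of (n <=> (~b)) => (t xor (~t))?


Substitute b=False, n=False, t=True:
~b = True
n <=> (~b) = False <=> True = False
~t = False
t xor (~t) = True xor False = True
(n <=> (~b)) => (t xor (~t)) = False => True = True

True


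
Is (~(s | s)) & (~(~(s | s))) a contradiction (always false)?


Truth table over {s}:
s | φ
-----
False | False
True | False
Every row is false.

Yes, it is a contradiction.


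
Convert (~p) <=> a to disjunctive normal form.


Step 1: (¬p) ↔ a is true exactly when both agree: ((¬p) ∧ a) ∨ (¬(¬p) ∧ ¬a).
Step 2: Eliminate any double negations (¬¬X = X).

((~p) & a) | (p & (~a))


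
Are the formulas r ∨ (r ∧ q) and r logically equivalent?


Compare truth tables:
q | r | φ | ψ
-------------
F | F | F | F
T | F | F | F
F | T | T | T
T | T | T | T
The columns φ and ψ agree on every row.

Yes, they are logically equivalent.


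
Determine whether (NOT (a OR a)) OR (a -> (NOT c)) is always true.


Build the truth table over {a, c}:
a | c | φ
---------
F | F | T
T | F | T
F | T | T
T | T | F
Counterexample at row 4: with a=T, c=T, the formula is F.

No, it is not a tautology.


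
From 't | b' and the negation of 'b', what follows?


Disjunctive syllogism: from (P ∨ Q) and ¬P, infer Q.
One disjunct, 'b', is ruled out; the other must hold.

t


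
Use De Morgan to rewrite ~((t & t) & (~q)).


De Morgan: the negation of a conjunction is the disjunction of the negations.
Distribute ~ across &, flipping it to |, and negate each literal.

((~t) | (~t)) | q


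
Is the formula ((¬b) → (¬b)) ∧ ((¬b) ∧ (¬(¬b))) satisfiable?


Check all 2 assignments over {b}:
b | φ
-----
F | F
T | F
No assignment makes the formula true.

Unsatisfiable.


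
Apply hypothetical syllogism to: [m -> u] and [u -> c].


Hypothetical syllogism: from (P → Q) and (Q → R), infer (P → R).
Chain the two implications through the shared middle term 'u'.

m -> c


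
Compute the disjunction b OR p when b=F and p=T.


Disjunction is false only when both operands are false.
Substitute: b=F, p=T.
F OR T evaluates to T.

T


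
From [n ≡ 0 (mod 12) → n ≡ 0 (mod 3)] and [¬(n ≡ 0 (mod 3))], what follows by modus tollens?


Modus tollens: from (P → Q) and ¬Q, infer ¬P.
Q = 'n ≡ 0 (mod 3)' is denied; since P → Q, P must also fail.

Not (n ≡ 0 (mod 12)).


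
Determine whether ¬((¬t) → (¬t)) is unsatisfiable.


Truth table over {t}:
t | φ
-----
F | F
T | F
Every row is false.

Yes, it is a contradiction.


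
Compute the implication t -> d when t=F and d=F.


Implication is false only when antecedent is true and consequent is false.
Substitute: t=F, d=F.
F -> F evaluates to T.

T


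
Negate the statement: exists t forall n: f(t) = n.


Negation flips each quantifier (∀↔∃) and negates the inner predicate.
¬(exists t forall n: φ) = forall t exists n: ¬φ.

forall t exists n: ~(f(t) = n)


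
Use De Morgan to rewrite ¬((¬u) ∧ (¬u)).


De Morgan: the negation of a conjunction is the disjunction of the negations.
Distribute ¬ across ∧, flipping it to ∨, and negate each literal.

u ∨ u


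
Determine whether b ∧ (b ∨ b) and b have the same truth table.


Compare truth tables:
b | φ | ψ
---------
F | F | F
T | T | T
The columns φ and ψ agree on every row.

Yes, they are logically equivalent.


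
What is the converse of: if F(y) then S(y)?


The converse of (P → Q) is (Q → P). It is not in general equivalent to the original.
Here P = 'F(y)' and Q = 'S(y)'.

If S(y), then F(y).


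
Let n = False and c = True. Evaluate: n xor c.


Exclusive or is true when exactly one operand is true.
Substitute: n=False, c=True.
False xor True evaluates to True.

True


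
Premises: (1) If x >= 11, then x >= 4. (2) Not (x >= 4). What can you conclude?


Modus tollens: from (P → Q) and ¬Q, infer ¬P.
Q = 'x >= 4' is denied; since P → Q, P must also fail.

Not (x >= 11).


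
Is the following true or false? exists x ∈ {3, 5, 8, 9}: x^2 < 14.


Evaluate the predicate on each element: 3:True, 5:False, 8:False, 9:False.
Witness x = 3 satisfies the predicate.

True


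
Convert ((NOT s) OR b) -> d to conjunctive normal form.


Step 1: Rewrite as ¬((¬s) ∨ b) ∨ d = (¬(¬s) ∧ ¬b) ∨ d.
Step 2: Distribute ∨ over ∧.
Step 3: Eliminate any double negations (¬¬X = X).

(s OR d) AND ((NOT b) OR d)


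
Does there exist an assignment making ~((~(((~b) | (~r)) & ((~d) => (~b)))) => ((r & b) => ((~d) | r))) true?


Check all 8 assignments over {b, d, r}:
b | d | r | φ
-------------
False | False | False | False
True | False | False | False
False | True | False | False
True | True | False | False
False | False | True | False
True | False | True | False
False | True | True | False
True | True | True | False
No assignment makes the formula true.

Unsatisfiable.


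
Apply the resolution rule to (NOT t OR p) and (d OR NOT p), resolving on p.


The clauses contain complementary literals p and NOTp.
Resolution eliminates this pair and disjoins the remaining literals (merging duplicates).

(NOT t OR d)


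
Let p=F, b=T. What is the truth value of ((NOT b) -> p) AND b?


Substitute p=F, b=T:
NOT b = F
(NOT b) -> p = F -> F = T
((NOT b) -> p) AND b = T AND T = T

T


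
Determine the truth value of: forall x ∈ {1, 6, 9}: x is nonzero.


Evaluate the predicate on each element: 1:True, 6:True, 9:True.
Every element satisfies the predicate.

True


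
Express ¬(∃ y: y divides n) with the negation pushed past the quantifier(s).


¬(∀ x: φ) = ∃ x: ¬φ, and ¬(∃ x: φ) = ∀ x: ¬φ.
Apply to the existential statement.

∀ y: ¬(y divides n)


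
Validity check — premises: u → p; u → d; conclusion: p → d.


This is (no valid rule). There exist truth assignments where the premises are all true but the conclusion is false.

Invalid.


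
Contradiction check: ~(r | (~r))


Truth table over {r}:
r | φ
-----
False | False
True | False
Every row is false.

Yes, it is a contradiction.


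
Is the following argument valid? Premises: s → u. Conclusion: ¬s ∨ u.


This matches the form of material implication: the conclusion follows in every model of the premises.

Valid.


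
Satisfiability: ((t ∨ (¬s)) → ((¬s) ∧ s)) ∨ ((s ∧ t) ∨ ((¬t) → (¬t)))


Search for a satisfying assignment over {s, t}.
Try s=F, t=F: the formula evaluates to T.
A satisfying assignment exists.

Satisfiable.


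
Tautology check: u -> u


Build the truth table over {u}:
u | φ
-----
F | T
T | T
Every row evaluates to true.

Yes, it is a tautology.


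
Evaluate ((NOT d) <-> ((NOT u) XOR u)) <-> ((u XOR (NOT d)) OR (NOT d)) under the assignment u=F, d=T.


Substitute u=F, d=T:
NOT d = F
NOT u = T
(NOT u) XOR u = T XOR F = T
(NOT d) <-> ((NOT u) XOR u) = F <-> T = F
NOT d = F
u XOR (NOT d) = F XOR F = F
NOT d = F
(u XOR (NOT d)) OR (NOT d) = F OR F = F
((NOT d) <-> ((NOT u) XOR u)) <-> ((u XOR (NOT d)) OR (NOT d)) = F <-> F = T

T


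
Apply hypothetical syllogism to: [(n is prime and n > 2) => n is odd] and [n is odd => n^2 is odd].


Hypothetical syllogism: from (P → Q) and (Q → R), infer (P → R).
Chain the two implications through the shared middle term 'n is odd'.

(n is prime and n > 2) => n^2 is odd


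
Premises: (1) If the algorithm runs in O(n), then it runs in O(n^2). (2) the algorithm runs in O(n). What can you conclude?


Modus ponens: from (P → Q) and P, infer Q.
P = 'the algorithm runs in O(n)' is asserted, and P → Q holds, so Q follows.

it runs in O(n^2).


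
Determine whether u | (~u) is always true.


Build the truth table over {u}:
u | φ
-----
False | True
True | True
Every row evaluates to true.

Yes, it is a tautology.


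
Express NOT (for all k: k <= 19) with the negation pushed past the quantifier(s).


¬(for all x: φ) = there exists x: ¬φ, and ¬(there exists x: φ) = for all x: ¬φ.
Apply to the universal statement.

there exists k: NOT(k <= 19)


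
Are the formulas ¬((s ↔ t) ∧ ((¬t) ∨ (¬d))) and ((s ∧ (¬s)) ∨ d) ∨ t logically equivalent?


Compare truth tables:
d | s | t | φ | ψ
-----------------
F | F | F | F | F
T | F | F | F | T
F | T | F | T | F
T | T | F | T | T
F | F | T | T | T
T | F | T | T | T
F | T | T | F | T
T | T | T | T | T
They differ at row 2 (d=T, s=F, t=F): φ=F but ψ=T.

No, they are not logically equivalent.


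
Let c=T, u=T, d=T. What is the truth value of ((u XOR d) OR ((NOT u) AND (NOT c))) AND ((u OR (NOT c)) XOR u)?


Substitute c=T, u=T, d=T:
u XOR d = T XOR T = F
NOT u = F
NOT c = F
(NOT u) AND (NOT c) = F AND F = F
(u XOR d) OR ((NOT u) AND (NOT c)) = F OR F = F
NOT c = F
u OR (NOT c) = T OR F = T
(u OR (NOT c)) XOR u = T XOR T = F
((u XOR d) OR ((NOT u) AND (NOT c))) AND ((u OR (NOT c)) XOR u) = F AND F = F

F


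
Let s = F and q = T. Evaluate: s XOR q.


Exclusive or is true when exactly one operand is true.
Substitute: s=F, q=T.
F XOR T evaluates to T.

T


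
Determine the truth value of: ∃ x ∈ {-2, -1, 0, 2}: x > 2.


Evaluate the predicate on each element: -2:F, -1:F, 0:F, 2:F.
No element satisfies the predicate.

F


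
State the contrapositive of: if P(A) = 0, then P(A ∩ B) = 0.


The contrapositive of (P → Q) is (¬Q → ¬P); it is logically equivalent to the original.
Here P = 'P(A) = 0' and Q = 'P(A ∩ B) = 0'.

If not (P(A ∩ B) = 0), then not (P(A) = 0).


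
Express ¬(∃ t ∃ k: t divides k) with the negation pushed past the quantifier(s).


Negation flips each quantifier (∀↔∃) and negates the inner predicate.
¬(∃ t ∃ k: φ) = ∀ t ∀ k: ¬φ.

∀ t ∀ k: ¬(t divides k)


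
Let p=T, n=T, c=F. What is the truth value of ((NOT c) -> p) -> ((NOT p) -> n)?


Substitute p=T, n=T, c=F:
NOT c = T
(NOT c) -> p = T -> T = T
NOT p = F
(NOT p) -> n = F -> T = T
((NOT c) -> p) -> ((NOT p) -> n) = T -> T = T

T


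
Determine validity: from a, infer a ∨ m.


This matches the form of disjunction introduction: the conclusion follows in every model of the premises.

Valid.


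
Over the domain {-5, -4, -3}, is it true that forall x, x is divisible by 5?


Evaluate the predicate on each element: -5:True, -4:False, -3:False.
Counterexample x = -4 fails the predicate.

False


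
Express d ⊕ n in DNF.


Step 1: d ⊕ n is true exactly when they disagree: (d ∧ ¬n) ∨ (¬d ∧ n).

(d ∧ (¬n)) ∨ ((¬d) ∧ n)


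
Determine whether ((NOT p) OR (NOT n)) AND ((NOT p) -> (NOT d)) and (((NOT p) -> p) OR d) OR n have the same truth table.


Compare truth tables:
d | n | p | φ | ψ
-----------------
F | F | F | T | F
T | F | F | F | T
F | T | F | T | T
T | T | F | F | T
F | F | T | T | T
T | F | T | T | T
F | T | T | F | T
T | T | T | F | T
They differ at row 1 (d=F, n=F, p=F): φ=T but ψ=F.

No, they are not logically equivalent.


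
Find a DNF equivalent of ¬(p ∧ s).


Step 1: Apply De Morgan: ¬(p ∧ s) = ¬p ∨ ¬s.

(¬p) ∨ (¬s)


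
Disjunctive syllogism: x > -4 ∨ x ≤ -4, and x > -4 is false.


Disjunctive syllogism: from (P ∨ Q) and ¬P, infer Q.
One disjunct, 'x > -4', is ruled out; the other must hold.

x ≤ -4


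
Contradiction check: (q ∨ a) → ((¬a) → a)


Truth table over {a, q}:
a | q | φ
---------
F | F | T
T | F | T
F | T | F
T | T | T
Satisfying assignment at row 1: a=F, q=F gives T.

No, it is not a contradiction.


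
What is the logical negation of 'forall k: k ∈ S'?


¬(forall x: φ) = exists x: ¬φ, and ¬(exists x: φ) = forall x: ¬φ.
Apply to the universal statement.

exists k: ~(k ∈ S)


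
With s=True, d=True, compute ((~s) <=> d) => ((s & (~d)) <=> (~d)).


Substitute s=True, d=True:
~s = False
(~s) <=> d = False <=> True = False
~d = False
s & (~d) = True & False = False
~d = False
(s & (~d)) <=> (~d) = False <=> False = True
((~s) <=> d) => ((s & (~d)) <=> (~d)) = False => True = True

True


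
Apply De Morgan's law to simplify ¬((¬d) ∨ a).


De Morgan: the negation of a disjunction is the conjunction of the negations.
Distribute ¬ across ∨, flipping it to ∧, and negate each literal.

d ∧ (¬a)


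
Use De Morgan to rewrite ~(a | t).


De Morgan: the negation of a disjunction is the conjunction of the negations.
Distribute ~ across |, flipping it to &, and negate each literal.

(~a) & (~t)


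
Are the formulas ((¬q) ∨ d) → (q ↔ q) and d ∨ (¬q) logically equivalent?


Compare truth tables:
d | q | φ | ψ
-------------
F | F | T | T
T | F | T | T
F | T | T | F
T | T | T | T
They differ at row 3 (d=F, q=T): φ=T but ψ=F.

No, they are not logically equivalent.


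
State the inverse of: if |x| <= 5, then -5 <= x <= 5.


The inverse of (P → Q) is (¬P → ¬Q). It is equivalent to the converse, not to the original.
Here P = '|x| <= 5' and Q = '-5 <= x <= 5'.

If not (|x| <= 5), then not (-5 <= x <= 5).


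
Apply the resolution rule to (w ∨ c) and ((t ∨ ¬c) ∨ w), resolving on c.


The clauses contain complementary literals c and ¬c.
Resolution eliminates this pair and disjoins the remaining literals (merging duplicates).

(w ∨ t)


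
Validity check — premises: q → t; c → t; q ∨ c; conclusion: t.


This matches the form of proof by cases: the conclusion follows in every model of the premises.

Valid.


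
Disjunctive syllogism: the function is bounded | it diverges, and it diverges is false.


Disjunctive syllogism: from (P ∨ Q) and ¬P, infer Q.
One disjunct, 'it diverges', is ruled out; the other must hold.

the function is bounded


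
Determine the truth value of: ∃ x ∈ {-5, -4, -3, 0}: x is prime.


Evaluate the predicate on each element: -5:F, -4:F, -3:F, 0:F.
No element satisfies the predicate.

F


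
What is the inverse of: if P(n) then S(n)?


The inverse of (P → Q) is (¬P → ¬Q). It is equivalent to the converse, not to the original.
Here P = 'P(n)' and Q = 'S(n)'.

If not (P(n)), then not (S(n)).


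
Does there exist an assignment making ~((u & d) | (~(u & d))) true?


Check all 4 assignments over {d, u}:
d | u | φ
---------
False | False | False
True | False | False
False | True | False
True | True | False
No assignment makes the formula true.

Unsatisfiable.


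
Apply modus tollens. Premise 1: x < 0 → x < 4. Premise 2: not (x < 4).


Modus tollens: from (P → Q) and ¬Q, infer ¬P.
Q = 'x < 4' is denied; since P → Q, P must also fail.

Not (x < 0).


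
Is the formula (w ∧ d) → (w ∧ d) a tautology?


Build the truth table over {d, w}:
d | w | φ
---------
F | F | T
T | F | T
F | T | T
T | T | T
Every row evaluates to true.

Yes, it is a tautology.


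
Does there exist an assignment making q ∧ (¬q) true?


Check all 2 assignments over {q}:
q | φ
-----
F | F
T | F
No assignment makes the formula true.

Unsatisfiable.


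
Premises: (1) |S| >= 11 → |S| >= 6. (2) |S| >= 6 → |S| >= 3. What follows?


Hypothetical syllogism: from (P → Q) and (Q → R), infer (P → R).
Chain the two implications through the shared middle term '|S| >= 6'.

|S| >= 11 → |S| >= 3


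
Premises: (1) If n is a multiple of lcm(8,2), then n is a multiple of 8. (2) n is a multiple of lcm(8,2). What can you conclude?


Modus ponens: from (P → Q) and P, infer Q.
P = 'n is a multiple of lcm(8,2)' is asserted, and P → Q holds, so Q follows.

n is a multiple of 8.


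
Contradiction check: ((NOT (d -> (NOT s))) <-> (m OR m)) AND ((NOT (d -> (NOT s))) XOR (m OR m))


Truth table over {d, m, s}:
d | m | s | φ
-------------
F | F | F | F
T | F | F | F
F | T | F | F
T | T | F | F
F | F | T | F
T | F | T | F
F | T | T | F
T | T | T | F
Every row is false.

Yes, it is a contradiction.


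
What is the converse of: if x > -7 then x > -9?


The converse of (P → Q) is (Q → P). It is not in general equivalent to the original.
Here P = 'x > -7' and Q = 'x > -9'.

If x > -9, then x > -7.


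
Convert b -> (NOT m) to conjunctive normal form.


Step 1: Rewrite b → (¬m) as ¬b ∨ (¬m).

(NOT b) OR (NOT m)


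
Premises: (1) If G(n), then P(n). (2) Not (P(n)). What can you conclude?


Modus tollens: from (P → Q) and ¬Q, infer ¬P.
Q = 'P(n)' is denied; since P → Q, P must also fail.

Not (G(n)).


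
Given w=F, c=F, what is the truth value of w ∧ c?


Conjunction is true only when both operands are true.
Substitute: w=F, c=F.
F ∧ F evaluates to F.

F


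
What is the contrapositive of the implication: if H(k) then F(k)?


The contrapositive of (P → Q) is (¬Q → ¬P); it is logically equivalent to the original.
Here P = 'H(k)' and Q = 'F(k)'.

If not (F(k)), then not (H(k)).


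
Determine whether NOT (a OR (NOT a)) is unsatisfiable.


Truth table over {a}:
a | φ
-----
F | F
T | F
Every row is false.

Yes, it is a contradiction.


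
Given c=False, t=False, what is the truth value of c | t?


Disjunction is false only when both operands are false.
Substitute: c=False, t=False.
False | False evaluates to False.

False


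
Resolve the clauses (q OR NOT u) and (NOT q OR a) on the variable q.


The clauses contain complementary literals q and NOTq.
Resolution eliminates this pair and disjoins the remaining literals (merging duplicates).

(NOT u OR a)


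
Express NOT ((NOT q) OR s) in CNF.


Step 1: Apply De Morgan: ¬((¬q) ∨ s) = ¬(¬q) ∧ ¬s.
Step 2: Eliminate any double negations (¬¬X = X).

q AND (NOT s)


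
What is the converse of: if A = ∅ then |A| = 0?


The converse of (P → Q) is (Q → P). It is not in general equivalent to the original.
Here P = 'A = ∅' and Q = '|A| = 0'.

If |A| = 0, then A = ∅.


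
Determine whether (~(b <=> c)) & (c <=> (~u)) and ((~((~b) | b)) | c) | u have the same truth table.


Compare truth tables:
b | c | u | φ | ψ
-----------------
False | False | False | False | False
True | False | False | False | False
False | True | False | True | True
True | True | False | False | True
False | False | True | False | True
True | False | True | True | True
False | True | True | False | True
True | True | True | False | True
They differ at row 4 (b=True, c=True, u=False): φ=False but ψ=True.

No, they are not logically equivalent.


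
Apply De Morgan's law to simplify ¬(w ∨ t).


De Morgan: the negation of a disjunction is the conjunction of the negations.
Distribute ¬ across ∨, flipping it to ∧, and negate each literal.

(¬w) ∧ (¬t)


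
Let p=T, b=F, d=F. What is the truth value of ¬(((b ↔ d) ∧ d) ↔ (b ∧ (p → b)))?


Substitute p=T, b=F, d=F:
b ↔ d = F ↔ F = T
(b ↔ d) ∧ d = T ∧ F = F
p → b = T → F = F
b ∧ (p → b) = F ∧ F = F
((b ↔ d) ∧ d) ↔ (b ∧ (p → b)) = F ↔ F = T
¬(((b ↔ d) ∧ d) ↔ (b ∧ (p → b))) = F

F


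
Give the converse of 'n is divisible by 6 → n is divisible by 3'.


The converse of (P → Q) is (Q → P). It is not in general equivalent to the original.
Here P = 'n is divisible by 6' and Q = 'n is divisible by 3'.

If n is divisible by 3, then n is divisible by 6.


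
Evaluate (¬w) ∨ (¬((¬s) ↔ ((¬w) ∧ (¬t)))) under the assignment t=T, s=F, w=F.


Substitute t=T, s=F, w=F:
¬w = T
¬s = T
¬w = T
¬t = F
(¬w) ∧ (¬t) = T ∧ F = F
(¬s) ↔ ((¬w) ∧ (¬t)) = T ↔ F = F
¬((¬s) ↔ ((¬w) ∧ (¬t))) = T
(¬w) ∨ (¬((¬s) ↔ ((¬w) ∧ (¬t)))) = T ∨ T = T

T


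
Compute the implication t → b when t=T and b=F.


Implication is false only when antecedent is true and consequent is false.
Substitute: t=T, b=F.
T → F evaluates to F.

F


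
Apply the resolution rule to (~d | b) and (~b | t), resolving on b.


The clauses contain complementary literals b and ~b.
Resolution eliminates this pair and disjoins the remaining literals (merging duplicates).

(~d | t)


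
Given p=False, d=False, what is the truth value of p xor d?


Exclusive or is true when exactly one operand is true.
Substitute: p=False, d=False.
False xor False evaluates to False.

False


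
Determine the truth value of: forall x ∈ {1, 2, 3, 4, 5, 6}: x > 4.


Evaluate the predicate on each element: 1:False, 2:False, 3:False, 4:False, 5:True, 6:True.
Counterexample x = 1 fails the predicate.

False


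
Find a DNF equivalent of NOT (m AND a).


Step 1: Apply De Morgan: ¬(m ∧ a) = ¬m ∨ ¬a.

(NOT m) OR (NOT a)


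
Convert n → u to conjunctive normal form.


Step 1: Rewrite n → u as ¬n ∨ u.

(¬n) ∨ u


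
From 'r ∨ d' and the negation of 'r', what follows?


Disjunctive syllogism: from (P ∨ Q) and ¬P, infer Q.
One disjunct, 'r', is ruled out; the other must hold.

d


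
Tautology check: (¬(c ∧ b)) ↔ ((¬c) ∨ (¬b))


Build the truth table over {b, c}:
b | c | φ
---------
F | F | T
T | F | T
F | T | T
T | T | T
Every row evaluates to true.

Yes, it is a tautology.


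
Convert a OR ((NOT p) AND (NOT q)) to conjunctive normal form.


Step 1: Distribute ∨ over ∧: a ∨ ((¬p) ∧ (¬q)) = (a ∨ (¬p)) ∧ (a ∨ (¬q)).

(a OR (NOT p)) AND (a OR (NOT q))


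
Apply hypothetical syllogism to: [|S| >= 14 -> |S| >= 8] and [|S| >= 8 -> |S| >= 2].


Hypothetical syllogism: from (P → Q) and (Q → R), infer (P → R).
Chain the two implications through the shared middle term '|S| >= 8'.

|S| >= 14 -> |S| >= 2


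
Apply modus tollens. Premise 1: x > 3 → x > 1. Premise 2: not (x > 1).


Modus tollens: from (P → Q) and ¬Q, infer ¬P.
Q = 'x > 1' is denied; since P → Q, P must also fail.

Not (x > 3).


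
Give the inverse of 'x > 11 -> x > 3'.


The inverse of (P → Q) is (¬P → ¬Q). It is equivalent to the converse, not to the original.
Here P = 'x > 11' and Q = 'x > 3'.

If not (x > 11), then not (x > 3).


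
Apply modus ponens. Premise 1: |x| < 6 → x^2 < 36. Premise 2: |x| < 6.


Modus ponens: from (P → Q) and P, infer Q.
P = '|x| < 6' is asserted, and P → Q holds, so Q follows.

x^2 < 36.


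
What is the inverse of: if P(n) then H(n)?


The inverse of (P → Q) is (¬P → ¬Q). It is equivalent to the converse, not to the original.
Here P = 'P(n)' and Q = 'H(n)'.

If not (P(n)), then not (H(n)).


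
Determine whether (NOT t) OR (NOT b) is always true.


Build the truth table over {b, t}:
b | t | φ
---------
F | F | T
T | F | T
F | T | T
T | T | F
Counterexample at row 4: with b=T, t=T, the formula is F.

No, it is not a tautology.


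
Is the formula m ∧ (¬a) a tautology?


Build the truth table over {a, m}:
a | m | φ
---------
F | F | F
T | F | F
F | T | T
T | T | F
Counterexample at row 1: with a=F, m=F, the formula is F.

No, it is not a tautology.


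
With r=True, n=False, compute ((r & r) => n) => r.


Substitute r=True, n=False:
r & r = True & True = True
(r & r) => n = True => False = False
((r & r) => n) => r = False => True = True

True


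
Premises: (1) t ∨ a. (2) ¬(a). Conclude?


Disjunctive syllogism: from (P ∨ Q) and ¬P, infer Q.
One disjunct, 'a', is ruled out; the other must hold.

t


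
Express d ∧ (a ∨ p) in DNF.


Step 1: Distribute ∧ over ∨: d ∧ (a ∨ p) = (d ∧ a) ∨ (d ∧ p).

(d ∧ a) ∨ (d ∧ p)


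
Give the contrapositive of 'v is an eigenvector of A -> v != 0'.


The contrapositive of (P → Q) is (¬Q → ¬P); it is logically equivalent to the original.
Here P = 'v is an eigenvector of A' and Q = 'v != 0'.

If not (v != 0), then not (v is an eigenvector of A).


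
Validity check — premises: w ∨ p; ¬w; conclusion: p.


This matches the form of disjunctive syllogism: the conclusion follows in every model of the premises.

Valid.


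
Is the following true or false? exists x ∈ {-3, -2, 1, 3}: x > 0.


Evaluate the predicate on each element: -3:False, -2:False, 1:True, 3:True.
Witness x = 1 satisfies the predicate.

True


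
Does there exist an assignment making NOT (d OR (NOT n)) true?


Search for a satisfying assignment over {d, n}.
Try d=F, n=T: the formula evaluates to T.
A satisfying assignment exists.

Satisfiable.


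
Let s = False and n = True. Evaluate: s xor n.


Exclusive or is true when exactly one operand is true.
Substitute: s=False, n=True.
False xor True evaluates to True.

True


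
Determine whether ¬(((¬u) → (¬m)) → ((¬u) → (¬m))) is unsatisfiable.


Truth table over {m, u}:
m | u | φ
---------
F | F | F
T | F | F
F | T | F
T | T | F
Every row is false.

Yes, it is a contradiction.


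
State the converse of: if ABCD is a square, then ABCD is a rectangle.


The converse of (P → Q) is (Q → P). It is not in general equivalent to the original.
Here P = 'ABCD is a square' and Q = 'ABCD is a rectangle'.

If ABCD is a rectangle, then ABCD is a square.


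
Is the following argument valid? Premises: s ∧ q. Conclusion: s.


This matches the form of conjunction elimination: the conclusion follows in every model of the premises.

Valid.
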